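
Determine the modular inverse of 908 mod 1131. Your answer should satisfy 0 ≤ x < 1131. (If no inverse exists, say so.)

71

gcd(1131, 908) by repeated division:
1131 = 1·908 + 223
908 = 4·223 + 16
223 = 13·16 + 15
16 = 1·15 + 1
15 = 15·1 + 0
Since gcd(908, 1131) = 1, back-substitute to write 1 as a combination:
1 = 16 − 15
1 = −223 + 14·16
1 = 14·908 − 57·223
1 = −57·1131 + 71·908
So 908·71 ≡ 1 (mod 1131).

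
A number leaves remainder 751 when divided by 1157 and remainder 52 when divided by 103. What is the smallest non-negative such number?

71328

Write x = 751 + 1157·k. Then 1157·k ≡ 52 − 751 ≡ 22 (mod 103).
Need 1157⁻¹ mod 103. Extended Euclid on (103, 24):
103 = 4*24 + 7
24 = 3*7 + 3
7 = 2*3 + 1
3 = 3*1 + 0
Back-substitute:
1 = 7 − 2·3
1 = −2·24 + 7·7
1 = 7·103 − 30·24
1157⁻¹ ≡ 73 (mod 103), so k ≡ 73·22 ≡ 61 (mod 103).
x = 751 + 1157·61 = 71328.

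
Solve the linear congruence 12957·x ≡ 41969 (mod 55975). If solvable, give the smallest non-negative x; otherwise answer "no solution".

First find gcd(12957, 55975):
55975 = 4*12957 + 4147
12957 = 3*4147 + 516
4147 = 8*516 + 19
516 = 27*19 + 3
19 = 6*3 + 1
3 = 3*1 + 0
gcd = 1, so a unique solution mod 55975 exists.
Back-substitute for the Bézout coefficients:
1 = 19 − 6·3
1 = −6·516 + 163·19
1 = 163·4147 − 1310·516
1 = −1310·12957 + 4093·4147
1 = 4093·55975 − 17682·12957
So 12957·(-17682) ≡ 1 (mod 55975), giving 12957⁻¹ ≡ 38293.
x ≡ 12957⁻¹·41969 ≡ 38293·41969 ≡ 20692 (mod 55975).

20692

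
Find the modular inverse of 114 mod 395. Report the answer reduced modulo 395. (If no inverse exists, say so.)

gcd(395, 114) by repeated division:
395 = 3*114 + 53
114 = 2*53 + 8
53 = 6*8 + 5
8 = 1*5 + 3
5 = 1*3 + 2
3 = 1*2 + 1
2 = 2*1 + 0
gcd = 1, so the inverse exists. Back-substitute:
1 = 3 − 2
1 = −5 + 2·3
1 = 2·8 − 3·5
1 = −3·53 + 20·8
1 = 20·114 − 43·53
1 = −43·395 + 149·114
So 114·149 ≡ 1 (mod 395).

149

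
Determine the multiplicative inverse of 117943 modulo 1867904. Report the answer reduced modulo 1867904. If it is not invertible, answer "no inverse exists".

1642887

Run Euclid on (1867904, 117943):
1867904 = 15×117943 + 98759
117943 = 1×98759 + 19184
98759 = 5×19184 + 2839
19184 = 6×2839 + 2150
2839 = 1×2150 + 689
2150 = 3×689 + 83
689 = 8×83 + 25
83 = 3×25 + 8
25 = 3×8 + 1
8 = 8×1 + 0
The gcd is 1. Working backward:
1 = 25 − 3·8
1 = −3·83 + 10·25
1 = 10·689 − 83·83
1 = −83·2150 + 259·689
1 = 259·2839 − 342·2150
1 = −342·19184 + 2311·2839
1 = 2311·98759 − 11897·19184
1 = −11897·117943 + 14208·98759
1 = 14208·1867904 − 225017·117943
So 117943·(-225017) ≡ 1 (mod 1867904), and -225017 ≡ 1642887 (mod 1867904).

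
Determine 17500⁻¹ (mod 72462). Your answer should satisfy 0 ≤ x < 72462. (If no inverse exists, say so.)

no inverse exists

Compute gcd(17500, 72462):
72462 = 4·17500 + 2462
17500 = 7·2462 + 266
2462 = 9·266 + 68
266 = 3·68 + 62
68 = 1·62 + 6
62 = 10·6 + 2
6 = 3·2 + 0
The gcd is 2, not 1, hence no inverse exists.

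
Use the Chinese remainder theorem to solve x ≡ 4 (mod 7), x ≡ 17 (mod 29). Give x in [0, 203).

46

Write x = 4 + 7·k. Then 7·k ≡ 17 − 4 ≡ 13 (mod 29).
Need 7⁻¹ mod 29. Extended Euclid on (29, 7):
29 = 4*7 + 1
7 = 7*1 + 0
Back-substitute:
1 = 29 − 4·7
7⁻¹ ≡ 25 (mod 29), so k ≡ 25·13 ≡ 6 (mod 29).
x = 4 + 7·6 = 46.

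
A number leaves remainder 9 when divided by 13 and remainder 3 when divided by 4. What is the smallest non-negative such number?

Write x = 9 + 13·k. Then 13·k ≡ 3 − 9 ≡ 2 (mod 4).
Need 13⁻¹ mod 4. Extended Euclid on (4, 1):
4 = 4*1 + 0
13⁻¹ ≡ 1 (mod 4), so k ≡ 1·2 ≡ 2 (mod 4).
x = 9 + 13·2 = 35.

35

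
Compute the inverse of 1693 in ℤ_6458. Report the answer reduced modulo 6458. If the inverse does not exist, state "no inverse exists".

1995

Extended Euclidean algorithm:
6458 = 3·1693 + 1379
1693 = 1·1379 + 314
1379 = 4·314 + 123
314 = 2·123 + 68
123 = 1·68 + 55
68 = 1·55 + 13
55 = 4·13 + 3
13 = 4·3 + 1
3 = 3·1 + 0
The gcd is 1. Working backward:
1 = 13 − 4·3
1 = −4·55 + 17·13
1 = 17·68 − 21·55
1 = −21·123 + 38·68
1 = 38·314 − 97·123
1 = −97·1379 + 426·314
1 = 426·1693 − 523·1379
1 = −523·6458 + 1995·1693
So 1693·1995 ≡ 1 (mod 6458).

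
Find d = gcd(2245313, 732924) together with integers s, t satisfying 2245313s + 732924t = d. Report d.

1

Euclidean algorithm:
2245313 = 3·732924 + 46541
732924 = 15·46541 + 34809
46541 = 1·34809 + 11732
34809 = 2·11732 + 11345
11732 = 1·11345 + 387
11345 = 29·387 + 122
387 = 3·122 + 21
122 = 5·21 + 17
21 = 1·17 + 4
17 = 4·4 + 1
4 = 4·1 + 0
gcd(2245313, 732924) = 1.
Express as a combination:
1 = 17 − 4·4
1 = −4·21 + 5·17
1 = 5·122 − 29·21
1 = −29·387 + 92·122
1 = 92·11345 − 2697·387
1 = −2697·11732 + 2789·11345
1 = 2789·34809 − 8275·11732
1 = −8275·46541 + 11064·34809
1 = 11064·732924 − 174235·46541
1 = −174235·2245313 + 533769·732924
So 1 = (-174235)·2245313 + (533769)·732924.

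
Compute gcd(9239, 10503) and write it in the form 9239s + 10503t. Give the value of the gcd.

1

Euclidean algorithm:
10503 = 1·9239 + 1264
9239 = 7·1264 + 391
1264 = 3·391 + 91
391 = 4·91 + 27
91 = 3·27 + 10
27 = 2·10 + 7
10 = 1·7 + 3
7 = 2·3 + 1
3 = 3·1 + 0
gcd(9239, 10503) = 1.
Back-substituting:
1 = 7 − 2·3
1 = −2·10 + 3·7
1 = 3·27 − 8·10
1 = −8·91 + 27·27
1 = 27·391 − 116·91
1 = −116·1264 + 375·391
1 = 375·9239 − 2741·1264
1 = −2741·10503 + 3116·9239
So 1 = (-2741)·10503 + (3116)·9239.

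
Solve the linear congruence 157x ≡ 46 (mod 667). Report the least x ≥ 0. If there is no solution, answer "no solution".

115

First find gcd(157, 667):
667 = 4·157 + 39
157 = 4·39 + 1
39 = 39·1 + 0
gcd = 1, so a unique solution mod 667 exists.
Back-substitute for the Bézout coefficients:
1 = 157 − 4·39
1 = −4·667 + 17·157
So 157·(17) ≡ 1 (mod 667), giving 157⁻¹ ≡ 17.
x ≡ 157⁻¹·46 ≡ 17·46 ≡ 115 (mod 667).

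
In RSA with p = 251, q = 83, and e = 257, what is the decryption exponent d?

2393

φ(n) = (p−1)(q−1) = 250·82 = 20500.
Need d with 257·d ≡ 1 (mod 20500). Apply the extended Euclidean algorithm:
20500 = 79*257 + 197
257 = 1*197 + 60
197 = 3*60 + 17
60 = 3*17 + 9
17 = 1*9 + 8
9 = 1*8 + 1
8 = 8*1 + 0
Back-substitute:
1 = 9 − 8
1 = −17 + 2·9
1 = 2·60 − 7·17
1 = −7·197 + 23·60
1 = 23·257 − 30·197
1 = −30·20500 + 2393·257
So 257·2393 ≡ 1 (mod 20500), hence d = 2393.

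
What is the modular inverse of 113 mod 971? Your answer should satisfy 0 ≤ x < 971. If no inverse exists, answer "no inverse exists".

739

gcd(971, 113) by repeated division:
971 = 8·113 + 67
113 = 1·67 + 46
67 = 1·46 + 21
46 = 2·21 + 4
21 = 5·4 + 1
4 = 4·1 + 0
Since gcd(113, 971) = 1, back-substitute to write 1 as a combination:
1 = 21 − 5·4
1 = −5·46 + 11·21
1 = 11·67 − 16·46
1 = −16·113 + 27·67
1 = 27·971 − 232·113
Thus 113·(-232) ≡ 1 (mod 971); reducing, -232 mod 971 = 739.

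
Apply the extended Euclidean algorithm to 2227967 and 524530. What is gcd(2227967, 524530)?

1

Euclidean algorithm:
2227967 = 4×524530 + 129847
524530 = 4×129847 + 5142
129847 = 25×5142 + 1297
5142 = 3×1297 + 1251
1297 = 1×1251 + 46
1251 = 27×46 + 9
46 = 5×9 + 1
9 = 9×1 + 0
gcd(2227967, 524530) = 1.
Working backward:
1 = 46 − 5·9
1 = −5·1251 + 136·46
1 = 136·1297 − 141·1251
1 = −141·5142 + 559·1297
1 = 559·129847 − 14116·5142
1 = −14116·524530 + 57023·129847
1 = 57023·2227967 − 242208·524530
So 1 = (57023)·2227967 + (-242208)·524530.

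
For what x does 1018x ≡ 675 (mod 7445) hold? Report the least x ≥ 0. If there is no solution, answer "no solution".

First find gcd(1018, 7445):
7445 = 7·1018 + 319
1018 = 3·319 + 61
319 = 5·61 + 14
61 = 4·14 + 5
14 = 2·5 + 4
5 = 1·4 + 1
4 = 4·1 + 0
gcd = 1, so a unique solution mod 7445 exists.
Back-substitute for the Bézout coefficients:
1 = 5 − 4
1 = −14 + 3·5
1 = 3·61 − 13·14
1 = −13·319 + 68·61
1 = 68·1018 − 217·319
1 = −217·7445 + 1587·1018
So 1018·(1587) ≡ 1 (mod 7445), giving 1018⁻¹ ≡ 1587.
x ≡ 1018⁻¹·675 ≡ 1587·675 ≡ 6590 (mod 7445).

6590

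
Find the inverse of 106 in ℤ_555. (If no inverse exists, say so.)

Extended Euclidean algorithm:
555 = 5*106 + 25
106 = 4*25 + 6
25 = 4*6 + 1
6 = 6*1 + 0
gcd = 1, so the inverse exists. Back-substitute:
1 = 25 − 4·6
1 = −4·106 + 17·25
1 = 17·555 − 89·106
Thus 106·(-89) ≡ 1 (mod 555); reducing, -89 mod 555 = 466.

466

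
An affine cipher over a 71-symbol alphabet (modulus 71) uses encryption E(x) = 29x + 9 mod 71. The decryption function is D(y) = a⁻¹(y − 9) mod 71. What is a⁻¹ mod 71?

gcd(71, 29) by repeated division:
71 = 2*29 + 13
29 = 2*13 + 3
13 = 4*3 + 1
3 = 3*1 + 0
gcd = 1, so the inverse exists. Back-substitute:
1 = 13 − 4·3
1 = −4·29 + 9·13
1 = 9·71 − 22·29
So 29·(-22) ≡ 1 (mod 71), and -22 ≡ 49 (mod 71).

49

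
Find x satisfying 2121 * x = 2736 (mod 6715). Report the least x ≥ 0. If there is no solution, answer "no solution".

5776

First find gcd(2121, 6715):
6715 = 3*2121 + 352
2121 = 6*352 + 9
352 = 39*9 + 1
9 = 9*1 + 0
gcd = 1, so a unique solution mod 6715 exists.
Back-substitute for the Bézout coefficients:
1 = 352 − 39·9
1 = −39·2121 + 235·352
1 = 235·6715 − 744·2121
So 2121·(-744) ≡ 1 (mod 6715), giving 2121⁻¹ ≡ 5971.
x ≡ 2121⁻¹·2736 ≡ 5971·2736 ≡ 5776 (mod 6715).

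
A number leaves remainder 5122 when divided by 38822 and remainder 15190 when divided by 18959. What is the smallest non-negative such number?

Write x = 5122 + 38822·k. Then 38822·k ≡ 15190 − 5122 ≡ 10068 (mod 18959).
Need 38822⁻¹ mod 18959. Extended Euclid on (18959, 904):
18959 = 20*904 + 879
904 = 1*879 + 25
879 = 35*25 + 4
25 = 6*4 + 1
4 = 4*1 + 0
Back-substitute:
1 = 25 − 6·4
1 = −6·879 + 211·25
1 = 211·904 − 217·879
1 = −217·18959 + 4551·904
38822⁻¹ ≡ 4551 (mod 18959), so k ≡ 4551·10068 ≡ 14524 (mod 18959).
x = 5122 + 38822·14524 = 563855850.

563855850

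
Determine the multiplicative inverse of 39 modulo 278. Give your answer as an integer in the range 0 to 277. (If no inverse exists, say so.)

gcd(278, 39) by repeated division:
278 = 7·39 + 5
39 = 7·5 + 4
5 = 1·4 + 1
4 = 4·1 + 0
Since gcd(39, 278) = 1, back-substitute to write 1 as a combination:
1 = 5 − 4
1 = −39 + 8·5
1 = 8·278 − 57·39
Hence 39⁻¹ ≡ -57 ≡ 221 (mod 278).

221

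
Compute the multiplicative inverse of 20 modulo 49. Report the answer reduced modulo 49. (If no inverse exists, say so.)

Extended Euclidean algorithm:
49 = 2×20 + 9
20 = 2×9 + 2
9 = 4×2 + 1
2 = 2×1 + 0
gcd = 1, so the inverse exists. Back-substitute:
1 = 9 − 4·2
1 = −4·20 + 9·9
1 = 9·49 − 22·20
Hence 20⁻¹ ≡ -22 ≡ 27 (mod 49).

27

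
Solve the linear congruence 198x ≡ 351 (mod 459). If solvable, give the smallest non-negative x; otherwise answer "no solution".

18

First find gcd(198, 459):
459 = 2*198 + 63
198 = 3*63 + 9
63 = 7*9 + 0
gcd = 9 and 9 | 351, so solutions exist. Divide through by 9: 22x ≡ 39 (mod 51).
Now find 22⁻¹ mod 51:
51 = 2×22 + 7
22 = 3×7 + 1
7 = 7×1 + 0
Back-substitute:
1 = 22 − 3·7
1 = −3·51 + 7·22
So 22⁻¹ ≡ 7 (mod 51).
Then x ≡ 7·39 ≡ 18 (mod 51); the smallest non-negative solution is x = 18.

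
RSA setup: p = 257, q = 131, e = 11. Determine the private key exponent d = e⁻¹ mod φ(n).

6051

φ(n) = (p−1)(q−1) = 256·130 = 33280.
Need d with 11·d ≡ 1 (mod 33280). Apply the extended Euclidean algorithm:
33280 = 3025×11 + 5
11 = 2×5 + 1
5 = 5×1 + 0
Back-substitute:
1 = 11 − 2·5
1 = −2·33280 + 6051·11
So 11·6051 ≡ 1 (mod 33280), hence d = 6051.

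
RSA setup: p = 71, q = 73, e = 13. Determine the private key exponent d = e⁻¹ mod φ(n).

φ(n) = (p−1)(q−1) = 70·72 = 5040.
Need d with 13·d ≡ 1 (mod 5040). Apply the extended Euclidean algorithm:
5040 = 387*13 + 9
13 = 1*9 + 4
9 = 2*4 + 1
4 = 4*1 + 0
Back-substitute:
1 = 9 − 2·4
1 = −2·13 + 3·9
1 = 3·5040 − 1163·13
So 13·(-1163) ≡ 1 (mod 5040), hence d ≡ -1163 ≡ 3877 (mod 5040).

3877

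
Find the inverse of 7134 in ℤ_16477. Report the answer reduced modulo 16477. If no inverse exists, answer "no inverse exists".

455

Apply the Euclidean algorithm to 16477 and 7134:
16477 = 2*7134 + 2209
7134 = 3*2209 + 507
2209 = 4*507 + 181
507 = 2*181 + 145
181 = 1*145 + 36
145 = 4*36 + 1
36 = 36*1 + 0
gcd = 1, so the inverse exists. Back-substitute:
1 = 145 − 4·36
1 = −4·181 + 5·145
1 = 5·507 − 14·181
1 = −14·2209 + 61·507
1 = 61·7134 − 197·2209
1 = −197·16477 + 455·7134
So 7134·455 ≡ 1 (mod 16477).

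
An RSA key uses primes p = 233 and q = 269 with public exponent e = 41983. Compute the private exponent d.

φ(n) = (p−1)(q−1) = 232·268 = 62176.
Need d with 41983·d ≡ 1 (mod 62176). Apply the extended Euclidean algorithm:
62176 = 1·41983 + 20193
41983 = 2·20193 + 1597
20193 = 12·1597 + 1029
1597 = 1·1029 + 568
1029 = 1·568 + 461
568 = 1·461 + 107
461 = 4·107 + 33
107 = 3·33 + 8
33 = 4·8 + 1
8 = 8·1 + 0
Back-substitute:
1 = 33 − 4·8
1 = −4·107 + 13·33
1 = 13·461 − 56·107
1 = −56·568 + 69·461
1 = 69·1029 − 125·568
1 = −125·1597 + 194·1029
1 = 194·20193 − 2453·1597
1 = −2453·41983 + 5100·20193
1 = 5100·62176 − 7553·41983
So 41983·(-7553) ≡ 1 (mod 62176), hence d ≡ -7553 ≡ 54623 (mod 62176).

54623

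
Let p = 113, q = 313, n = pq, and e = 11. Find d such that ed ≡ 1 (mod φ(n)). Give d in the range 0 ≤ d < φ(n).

12707

φ(n) = (p−1)(q−1) = 112·312 = 34944.
Need d with 11·d ≡ 1 (mod 34944). Apply the extended Euclidean algorithm:
34944 = 3176·11 + 8
11 = 1·8 + 3
8 = 2·3 + 2
3 = 1·2 + 1
2 = 2·1 + 0
Back-substitute:
1 = 3 − 2
1 = −8 + 3·3
1 = 3·11 − 4·8
1 = −4·34944 + 12707·11
So 11·12707 ≡ 1 (mod 34944), hence d = 12707.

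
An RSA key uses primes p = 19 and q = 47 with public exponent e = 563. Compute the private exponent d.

φ(n) = (p−1)(q−1) = 18·46 = 828.
Need d with 563·d ≡ 1 (mod 828). Apply the extended Euclidean algorithm:
828 = 1*563 + 265
563 = 2*265 + 33
265 = 8*33 + 1
33 = 33*1 + 0
Back-substitute:
1 = 265 − 8·33
1 = −8·563 + 17·265
1 = 17·828 − 25·563
So 563·(-25) ≡ 1 (mod 828), hence d ≡ -25 ≡ 803 (mod 828).

803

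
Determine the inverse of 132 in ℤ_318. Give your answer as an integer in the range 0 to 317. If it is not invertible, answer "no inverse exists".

Compute gcd(132, 318):
318 = 2×132 + 54
132 = 2×54 + 24
54 = 2×24 + 6
24 = 4×6 + 0
The gcd is 6, not 1, hence no inverse exists.

no inverse exists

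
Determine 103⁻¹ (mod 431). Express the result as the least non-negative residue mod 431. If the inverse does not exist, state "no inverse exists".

272

Run Euclid on (431, 103):
431 = 4×103 + 19
103 = 5×19 + 8
19 = 2×8 + 3
8 = 2×3 + 2
3 = 1×2 + 1
2 = 2×1 + 0
The gcd is 1. Working backward:
1 = 3 − 2
1 = −8 + 3·3
1 = 3·19 − 7·8
1 = −7·103 + 38·19
1 = 38·431 − 159·103
Thus 103·(-159) ≡ 1 (mod 431); reducing, -159 mod 431 = 272.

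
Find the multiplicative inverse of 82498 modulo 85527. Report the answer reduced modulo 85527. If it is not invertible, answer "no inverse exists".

no inverse exists

Euclidean algorithm on 85527, 82498:
85527 = 1·82498 + 3029
82498 = 27·3029 + 715
3029 = 4·715 + 169
715 = 4·169 + 39
169 = 4·39 + 13
39 = 3·13 + 0
Since gcd = 13 > 1, 82498 is not a unit mod 85527.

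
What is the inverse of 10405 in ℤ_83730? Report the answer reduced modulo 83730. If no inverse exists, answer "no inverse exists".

Euclidean algorithm on 83730, 10405:
83730 = 8·10405 + 490
10405 = 21·490 + 115
490 = 4·115 + 30
115 = 3·30 + 25
30 = 1·25 + 5
25 = 5·5 + 0
The gcd is 5, not 1, hence no inverse exists.

no inverse exists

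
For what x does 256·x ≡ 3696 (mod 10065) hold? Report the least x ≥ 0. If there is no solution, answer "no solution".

5676

First find gcd(256, 10065):
10065 = 39·256 + 81
256 = 3·81 + 13
81 = 6·13 + 3
13 = 4·3 + 1
3 = 3·1 + 0
gcd = 1, so a unique solution mod 10065 exists.
Back-substitute for the Bézout coefficients:
1 = 13 − 4·3
1 = −4·81 + 25·13
1 = 25·256 − 79·81
1 = −79·10065 + 3106·256
So 256·(3106) ≡ 1 (mod 10065), giving 256⁻¹ ≡ 3106.
x ≡ 256⁻¹·3696 ≡ 3106·3696 ≡ 5676 (mod 10065).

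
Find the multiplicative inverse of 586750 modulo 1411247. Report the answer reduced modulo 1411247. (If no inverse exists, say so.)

1365950

Run Euclid on (1411247, 586750):
1411247 = 2*586750 + 237747
586750 = 2*237747 + 111256
237747 = 2*111256 + 15235
111256 = 7*15235 + 4611
15235 = 3*4611 + 1402
4611 = 3*1402 + 405
1402 = 3*405 + 187
405 = 2*187 + 31
187 = 6*31 + 1
31 = 31*1 + 0
The gcd is 1. Working backward:
1 = 187 − 6·31
1 = −6·405 + 13·187
1 = 13·1402 − 45·405
1 = −45·4611 + 148·1402
1 = 148·15235 − 489·4611
1 = −489·111256 + 3571·15235
1 = 3571·237747 − 7631·111256
1 = −7631·586750 + 18833·237747
1 = 18833·1411247 − 45297·586750
Thus 586750·(-45297) ≡ 1 (mod 1411247); reducing, -45297 mod 1411247 = 1365950.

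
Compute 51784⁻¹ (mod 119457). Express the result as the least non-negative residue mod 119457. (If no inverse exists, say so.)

80257

Extended Euclidean algorithm:
119457 = 2*51784 + 15889
51784 = 3*15889 + 4117
15889 = 3*4117 + 3538
4117 = 1*3538 + 579
3538 = 6*579 + 64
579 = 9*64 + 3
64 = 21*3 + 1
3 = 3*1 + 0
Since gcd(51784, 119457) = 1, back-substitute to write 1 as a combination:
1 = 64 − 21·3
1 = −21·579 + 190·64
1 = 190·3538 − 1161·579
1 = −1161·4117 + 1351·3538
1 = 1351·15889 − 5214·4117
1 = −5214·51784 + 16993·15889
1 = 16993·119457 − 39200·51784
Hence 51784⁻¹ ≡ -39200 ≡ 80257 (mod 119457).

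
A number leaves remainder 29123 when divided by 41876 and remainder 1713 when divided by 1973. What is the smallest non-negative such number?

Write x = 29123 + 41876·k. Then 41876·k ≡ 1713 − 29123 ≡ 212 (mod 1973).
Need 41876⁻¹ mod 1973. Extended Euclid on (1973, 443):
1973 = 4×443 + 201
443 = 2×201 + 41
201 = 4×41 + 37
41 = 1×37 + 4
37 = 9×4 + 1
4 = 4×1 + 0
Back-substitute:
1 = 37 − 9·4
1 = −9·41 + 10·37
1 = 10·201 − 49·41
1 = −49·443 + 108·201
1 = 108·1973 − 481·443
41876⁻¹ ≡ 1492 (mod 1973), so k ≡ 1492·212 ≡ 624 (mod 1973).
x = 29123 + 41876·624 = 26159747.

26159747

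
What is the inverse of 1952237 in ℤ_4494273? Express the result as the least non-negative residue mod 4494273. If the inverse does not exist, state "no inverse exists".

no inverse exists

Compute gcd(1952237, 4494273):
4494273 = 2·1952237 + 589799
1952237 = 3·589799 + 182840
589799 = 3·182840 + 41279
182840 = 4·41279 + 17724
41279 = 2·17724 + 5831
17724 = 3·5831 + 231
5831 = 25·231 + 56
231 = 4·56 + 7
56 = 8·7 + 0
The gcd is 7, not 1, hence no inverse exists.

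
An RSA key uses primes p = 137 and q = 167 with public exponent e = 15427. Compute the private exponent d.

φ(n) = (p−1)(q−1) = 136·166 = 22576.
Need d with 15427·d ≡ 1 (mod 22576). Apply the extended Euclidean algorithm:
22576 = 1×15427 + 7149
15427 = 2×7149 + 1129
7149 = 6×1129 + 375
1129 = 3×375 + 4
375 = 93×4 + 3
4 = 1×3 + 1
3 = 3×1 + 0
Back-substitute:
1 = 4 − 3
1 = −375 + 94·4
1 = 94·1129 − 283·375
1 = −283·7149 + 1792·1129
1 = 1792·15427 − 3867·7149
1 = −3867·22576 + 5659·15427
So 15427·5659 ≡ 1 (mod 22576), hence d = 5659.

5659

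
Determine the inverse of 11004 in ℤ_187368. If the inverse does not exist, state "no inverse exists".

Euclidean algorithm on 187368, 11004:
187368 = 17*11004 + 300
11004 = 36*300 + 204
300 = 1*204 + 96
204 = 2*96 + 12
96 = 8*12 + 0
gcd(11004, 187368) = 12 ≠ 1, so 11004 has no multiplicative inverse modulo 187368.

no inverse exists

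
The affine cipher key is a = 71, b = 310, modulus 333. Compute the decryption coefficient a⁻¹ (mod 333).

gcd(333, 71) by repeated division:
333 = 4*71 + 49
71 = 1*49 + 22
49 = 2*22 + 5
22 = 4*5 + 2
5 = 2*2 + 1
2 = 2*1 + 0
Since gcd(71, 333) = 1, back-substitute to write 1 as a combination:
1 = 5 − 2·2
1 = −2·22 + 9·5
1 = 9·49 − 20·22
1 = −20·71 + 29·49
1 = 29·333 − 136·71
So 71·(-136) ≡ 1 (mod 333), and -136 ≡ 197 (mod 333).

197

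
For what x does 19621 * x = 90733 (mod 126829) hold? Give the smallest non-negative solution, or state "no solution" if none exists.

First find gcd(19621, 126829):
126829 = 6×19621 + 9103
19621 = 2×9103 + 1415
9103 = 6×1415 + 613
1415 = 2×613 + 189
613 = 3×189 + 46
189 = 4×46 + 5
46 = 9×5 + 1
5 = 5×1 + 0
gcd = 1, so a unique solution mod 126829 exists.
Back-substitute for the Bézout coefficients:
1 = 46 − 9·5
1 = −9·189 + 37·46
1 = 37·613 − 120·189
1 = −120·1415 + 277·613
1 = 277·9103 − 1782·1415
1 = −1782·19621 + 3841·9103
1 = 3841·126829 − 24828·19621
So 19621·(-24828) ≡ 1 (mod 126829), giving 19621⁻¹ ≡ 102001.
x ≡ 19621⁻¹·90733 ≡ 102001·90733 ≡ 17774 (mod 126829).

17774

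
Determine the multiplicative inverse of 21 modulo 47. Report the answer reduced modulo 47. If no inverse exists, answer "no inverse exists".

Apply the Euclidean algorithm to 47 and 21:
47 = 2*21 + 5
21 = 4*5 + 1
5 = 5*1 + 0
The gcd is 1. Working backward:
1 = 21 − 4·5
1 = −4·47 + 9·21
So 21·9 ≡ 1 (mod 47).

9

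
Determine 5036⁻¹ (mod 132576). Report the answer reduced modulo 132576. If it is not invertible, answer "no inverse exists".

Compute gcd(5036, 132576):
132576 = 26×5036 + 1640
5036 = 3×1640 + 116
1640 = 14×116 + 16
116 = 7×16 + 4
16 = 4×4 + 0
The gcd is 4, not 1, hence no inverse exists.

no inverse exists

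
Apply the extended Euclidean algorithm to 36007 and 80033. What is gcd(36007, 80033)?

Euclidean algorithm:
80033 = 2×36007 + 8019
36007 = 4×8019 + 3931
8019 = 2×3931 + 157
3931 = 25×157 + 6
157 = 26×6 + 1
6 = 6×1 + 0
gcd(36007, 80033) = 1.
Working backward:
1 = 157 − 26·6
1 = −26·3931 + 651·157
1 = 651·8019 − 1328·3931
1 = −1328·36007 + 5963·8019
1 = 5963·80033 − 13254·36007
So 1 = (5963)·80033 + (-13254)·36007.

1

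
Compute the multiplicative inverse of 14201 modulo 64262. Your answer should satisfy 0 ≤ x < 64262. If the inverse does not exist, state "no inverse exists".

Compute gcd(14201, 64262):
64262 = 4×14201 + 7458
14201 = 1×7458 + 6743
7458 = 1×6743 + 715
6743 = 9×715 + 308
715 = 2×308 + 99
308 = 3×99 + 11
99 = 9×11 + 0
Since gcd = 11 > 1, 14201 is not a unit mod 64262.

no inverse exists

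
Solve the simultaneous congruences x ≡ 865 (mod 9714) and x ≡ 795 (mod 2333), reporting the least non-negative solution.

Write x = 865 + 9714·k. Then 9714·k ≡ 795 − 865 ≡ 2263 (mod 2333).
Need 9714⁻¹ mod 2333. Extended Euclid on (2333, 382):
2333 = 6·382 + 41
382 = 9·41 + 13
41 = 3·13 + 2
13 = 6·2 + 1
2 = 2·1 + 0
Back-substitute:
1 = 13 − 6·2
1 = −6·41 + 19·13
1 = 19·382 − 177·41
1 = −177·2333 + 1081·382
9714⁻¹ ≡ 1081 (mod 2333), so k ≡ 1081·2263 ≡ 1319 (mod 2333).
x = 865 + 9714·1319 = 12813631.

12813631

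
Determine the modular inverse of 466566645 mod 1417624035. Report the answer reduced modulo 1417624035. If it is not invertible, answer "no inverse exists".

Compute gcd(466566645, 1417624035):
1417624035 = 3×466566645 + 17924100
466566645 = 26×17924100 + 540045
17924100 = 33×540045 + 102615
540045 = 5×102615 + 26970
102615 = 3×26970 + 21705
26970 = 1×21705 + 5265
21705 = 4×5265 + 645
5265 = 8×645 + 105
645 = 6×105 + 15
105 = 7×15 + 0
The gcd is 15, not 1, hence no inverse exists.

no inverse exists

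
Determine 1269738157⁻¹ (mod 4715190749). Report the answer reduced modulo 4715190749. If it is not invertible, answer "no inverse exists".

3664902562

gcd(4715190749, 1269738157) by repeated division:
4715190749 = 3×1269738157 + 905976278
1269738157 = 1×905976278 + 363761879
905976278 = 2×363761879 + 178452520
363761879 = 2×178452520 + 6856839
178452520 = 26×6856839 + 174706
6856839 = 39×174706 + 43305
174706 = 4×43305 + 1486
43305 = 29×1486 + 211
1486 = 7×211 + 9
211 = 23×9 + 4
9 = 2×4 + 1
4 = 4×1 + 0
The gcd is 1. Working backward:
1 = 9 − 2·4
1 = −2·211 + 47·9
1 = 47·1486 − 331·211
1 = −331·43305 + 9646·1486
1 = 9646·174706 − 38915·43305
1 = −38915·6856839 + 1527331·174706
1 = 1527331·178452520 − 39749521·6856839
1 = −39749521·363761879 + 81026373·178452520
1 = 81026373·905976278 − 201802267·363761879
1 = −201802267·1269738157 + 282828640·905976278
1 = 282828640·4715190749 − 1050288187·1269738157
Thus 1269738157·(-1050288187) ≡ 1 (mod 4715190749); reducing, -1050288187 mod 4715190749 = 3664902562.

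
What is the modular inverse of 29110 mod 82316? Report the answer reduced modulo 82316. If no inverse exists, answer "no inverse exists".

Compute gcd(29110, 82316):
82316 = 2×29110 + 24096
29110 = 1×24096 + 5014
24096 = 4×5014 + 4040
5014 = 1×4040 + 974
4040 = 4×974 + 144
974 = 6×144 + 110
144 = 1×110 + 34
110 = 3×34 + 8
34 = 4×8 + 2
8 = 4×2 + 0
The gcd is 2, not 1, hence no inverse exists.

no inverse exists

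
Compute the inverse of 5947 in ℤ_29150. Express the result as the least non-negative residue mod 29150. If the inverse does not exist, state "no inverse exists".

19533

Apply the Euclidean algorithm to 29150 and 5947:
29150 = 4×5947 + 5362
5947 = 1×5362 + 585
5362 = 9×585 + 97
585 = 6×97 + 3
97 = 32×3 + 1
3 = 3×1 + 0
gcd = 1, so the inverse exists. Back-substitute:
1 = 97 − 32·3
1 = −32·585 + 193·97
1 = 193·5362 − 1769·585
1 = −1769·5947 + 1962·5362
1 = 1962·29150 − 9617·5947
So 5947·(-9617) ≡ 1 (mod 29150), and -9617 ≡ 19533 (mod 29150).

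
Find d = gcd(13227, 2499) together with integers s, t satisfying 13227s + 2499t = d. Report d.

Euclidean algorithm:
13227 = 5×2499 + 732
2499 = 3×732 + 303
732 = 2×303 + 126
303 = 2×126 + 51
126 = 2×51 + 24
51 = 2×24 + 3
24 = 8×3 + 0
gcd(13227, 2499) = 3.
Working backward:
3 = 51 − 2·24
3 = −2·126 + 5·51
3 = 5·303 − 12·126
3 = −12·732 + 29·303
3 = 29·2499 − 99·732
3 = −99·13227 + 524·2499
So 3 = (-99)·13227 + (524)·2499.

3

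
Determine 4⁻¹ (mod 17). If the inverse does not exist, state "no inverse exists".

Run Euclid on (17, 4):
17 = 4·4 + 1
4 = 4·1 + 0
The gcd is 1. Working backward:
1 = 17 − 4·4
So 4·(-4) ≡ 1 (mod 17), and -4 ≡ 13 (mod 17).

13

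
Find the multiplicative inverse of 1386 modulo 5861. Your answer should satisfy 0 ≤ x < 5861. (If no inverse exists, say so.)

Run Euclid on (5861, 1386):
5861 = 4·1386 + 317
1386 = 4·317 + 118
317 = 2·118 + 81
118 = 1·81 + 37
81 = 2·37 + 7
37 = 5·7 + 2
7 = 3·2 + 1
2 = 2·1 + 0
The gcd is 1. Working backward:
1 = 7 − 3·2
1 = −3·37 + 16·7
1 = 16·81 − 35·37
1 = −35·118 + 51·81
1 = 51·317 − 137·118
1 = −137·1386 + 599·317
1 = 599·5861 − 2533·1386
Thus 1386·(-2533) ≡ 1 (mod 5861); reducing, -2533 mod 5861 = 3328.

3328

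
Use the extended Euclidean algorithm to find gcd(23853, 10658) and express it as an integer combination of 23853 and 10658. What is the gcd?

1

Apply Euclid's algorithm to 23853 and 10658:
23853 = 2*10658 + 2537
10658 = 4*2537 + 510
2537 = 4*510 + 497
510 = 1*497 + 13
497 = 38*13 + 3
13 = 4*3 + 1
3 = 3*1 + 0
gcd(23853, 10658) = 1.
Express as a combination:
1 = 13 − 4·3
1 = −4·497 + 153·13
1 = 153·510 − 157·497
1 = −157·2537 + 781·510
1 = 781·10658 − 3281·2537
1 = −3281·23853 + 7343·10658
So 1 = (-3281)·23853 + (7343)·10658.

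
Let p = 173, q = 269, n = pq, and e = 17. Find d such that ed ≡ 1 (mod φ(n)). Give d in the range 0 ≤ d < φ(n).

φ(n) = (p−1)(q−1) = 172·268 = 46096.
Need d with 17·d ≡ 1 (mod 46096). Apply the extended Euclidean algorithm:
46096 = 2711×17 + 9
17 = 1×9 + 8
9 = 1×8 + 1
8 = 8×1 + 0
Back-substitute:
1 = 9 − 8
1 = −17 + 2·9
1 = 2·46096 − 5423·17
So 17·(-5423) ≡ 1 (mod 46096), hence d ≡ -5423 ≡ 40673 (mod 46096).

40673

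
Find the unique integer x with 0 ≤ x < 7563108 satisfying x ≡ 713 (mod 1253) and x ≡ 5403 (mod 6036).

3596823

Write x = 713 + 1253·k. Then 1253·k ≡ 5403 − 713 ≡ 4690 (mod 6036).
Need 1253⁻¹ mod 6036. Extended Euclid on (6036, 1253):
6036 = 4×1253 + 1024
1253 = 1×1024 + 229
1024 = 4×229 + 108
229 = 2×108 + 13
108 = 8×13 + 4
13 = 3×4 + 1
4 = 4×1 + 0
Back-substitute:
1 = 13 − 3·4
1 = −3·108 + 25·13
1 = 25·229 − 53·108
1 = −53·1024 + 237·229
1 = 237·1253 − 290·1024
1 = −290·6036 + 1397·1253
1253⁻¹ ≡ 1397 (mod 6036), so k ≡ 1397·4690 ≡ 2870 (mod 6036).
x = 713 + 1253·2870 = 3596823.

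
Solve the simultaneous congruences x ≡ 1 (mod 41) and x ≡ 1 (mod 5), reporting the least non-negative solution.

Write x = 1 + 41·k. Then 41·k ≡ 1 − 1 ≡ 0 (mod 5).
Need 41⁻¹ mod 5. Extended Euclid on (5, 1):
5 = 5*1 + 0
41⁻¹ ≡ 1 (mod 5), so k ≡ 1·0 ≡ 0 (mod 5).
x = 1 + 41·0 = 1.

1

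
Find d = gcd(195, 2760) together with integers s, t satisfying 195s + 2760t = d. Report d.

15

Euclidean algorithm:
2760 = 14×195 + 30
195 = 6×30 + 15
30 = 2×15 + 0
gcd(195, 2760) = 15.
Working backward:
15 = 195 − 6·30
15 = −6·2760 + 85·195
So 15 = (-6)·2760 + (85)·195.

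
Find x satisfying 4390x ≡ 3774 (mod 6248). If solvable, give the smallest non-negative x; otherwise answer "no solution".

First find gcd(4390, 6248):
6248 = 1*4390 + 1858
4390 = 2*1858 + 674
1858 = 2*674 + 510
674 = 1*510 + 164
510 = 3*164 + 18
164 = 9*18 + 2
18 = 9*2 + 0
gcd = 2 and 2 | 3774, so solutions exist. Divide through by 2: 2195x ≡ 1887 (mod 3124).
Now find 2195⁻¹ mod 3124:
3124 = 1·2195 + 929
2195 = 2·929 + 337
929 = 2·337 + 255
337 = 1·255 + 82
255 = 3·82 + 9
82 = 9·9 + 1
9 = 9·1 + 0
Back-substitute:
1 = 82 − 9·9
1 = −9·255 + 28·82
1 = 28·337 − 37·255
1 = −37·929 + 102·337
1 = 102·2195 − 241·929
1 = −241·3124 + 343·2195
So 2195⁻¹ ≡ 343 (mod 3124).
Then x ≡ 343·1887 ≡ 573 (mod 3124); the smallest non-negative solution is x = 573.

573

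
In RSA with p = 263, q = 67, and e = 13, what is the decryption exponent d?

7981

φ(n) = (p−1)(q−1) = 262·66 = 17292.
Need d with 13·d ≡ 1 (mod 17292). Apply the extended Euclidean algorithm:
17292 = 1330·13 + 2
13 = 6·2 + 1
2 = 2·1 + 0
Back-substitute:
1 = 13 − 6·2
1 = −6·17292 + 7981·13
So 13·7981 ≡ 1 (mod 17292), hence d = 7981.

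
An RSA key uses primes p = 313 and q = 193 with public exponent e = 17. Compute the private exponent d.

φ(n) = (p−1)(q−1) = 312·192 = 59904.
Need d with 17·d ≡ 1 (mod 59904). Apply the extended Euclidean algorithm:
59904 = 3523*17 + 13
17 = 1*13 + 4
13 = 3*4 + 1
4 = 4*1 + 0
Back-substitute:
1 = 13 − 3·4
1 = −3·17 + 4·13
1 = 4·59904 − 14095·17
So 17·(-14095) ≡ 1 (mod 59904), hence d ≡ -14095 ≡ 45809 (mod 59904).

45809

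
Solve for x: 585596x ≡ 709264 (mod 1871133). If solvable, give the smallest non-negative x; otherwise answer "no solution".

no solution

gcd(585596, 1871133):
1871133 = 3*585596 + 114345
585596 = 5*114345 + 13871
114345 = 8*13871 + 3377
13871 = 4*3377 + 363
3377 = 9*363 + 110
363 = 3*110 + 33
110 = 3*33 + 11
33 = 3*11 + 0
gcd = 11, but 11 ∤ 709264, so the congruence has no solution.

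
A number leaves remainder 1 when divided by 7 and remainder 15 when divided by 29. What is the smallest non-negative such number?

Write x = 1 + 7·k. Then 7·k ≡ 15 − 1 ≡ 14 (mod 29).
Need 7⁻¹ mod 29. Extended Euclid on (29, 7):
29 = 4×7 + 1
7 = 7×1 + 0
Back-substitute:
1 = 29 − 4·7
7⁻¹ ≡ 25 (mod 29), so k ≡ 25·14 ≡ 2 (mod 29).
x = 1 + 7·2 = 15.

15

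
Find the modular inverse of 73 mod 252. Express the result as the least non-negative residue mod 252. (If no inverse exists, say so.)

Run Euclid on (252, 73):
252 = 3*73 + 33
73 = 2*33 + 7
33 = 4*7 + 5
7 = 1*5 + 2
5 = 2*2 + 1
2 = 2*1 + 0
The gcd is 1. Working backward:
1 = 5 − 2·2
1 = −2·7 + 3·5
1 = 3·33 − 14·7
1 = −14·73 + 31·33
1 = 31·252 − 107·73
Hence 73⁻¹ ≡ -107 ≡ 145 (mod 252).

145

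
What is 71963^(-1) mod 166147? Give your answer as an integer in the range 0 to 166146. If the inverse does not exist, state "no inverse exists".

75832

Run Euclid on (166147, 71963):
166147 = 2×71963 + 22221
71963 = 3×22221 + 5300
22221 = 4×5300 + 1021
5300 = 5×1021 + 195
1021 = 5×195 + 46
195 = 4×46 + 11
46 = 4×11 + 2
11 = 5×2 + 1
2 = 2×1 + 0
gcd = 1, so the inverse exists. Back-substitute:
1 = 11 − 5·2
1 = −5·46 + 21·11
1 = 21·195 − 89·46
1 = −89·1021 + 466·195
1 = 466·5300 − 2419·1021
1 = −2419·22221 + 10142·5300
1 = 10142·71963 − 32845·22221
1 = −32845·166147 + 75832·71963
So 71963·75832 ≡ 1 (mod 166147).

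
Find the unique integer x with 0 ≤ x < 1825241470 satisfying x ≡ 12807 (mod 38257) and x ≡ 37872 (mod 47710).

1036203652

Write x = 12807 + 38257·k. Then 38257·k ≡ 37872 − 12807 ≡ 25065 (mod 47710).
Need 38257⁻¹ mod 47710. Extended Euclid on (47710, 38257):
47710 = 1×38257 + 9453
38257 = 4×9453 + 445
9453 = 21×445 + 108
445 = 4×108 + 13
108 = 8×13 + 4
13 = 3×4 + 1
4 = 4×1 + 0
Back-substitute:
1 = 13 − 3·4
1 = −3·108 + 25·13
1 = 25·445 − 103·108
1 = −103·9453 + 2188·445
1 = 2188·38257 − 8855·9453
1 = −8855·47710 + 11043·38257
38257⁻¹ ≡ 11043 (mod 47710), so k ≡ 11043·25065 ≡ 27085 (mod 47710).
x = 12807 + 38257·27085 = 1036203652.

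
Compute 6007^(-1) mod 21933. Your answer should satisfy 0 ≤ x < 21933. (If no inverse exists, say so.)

gcd(21933, 6007) by repeated division:
21933 = 3·6007 + 3912
6007 = 1·3912 + 2095
3912 = 1·2095 + 1817
2095 = 1·1817 + 278
1817 = 6·278 + 149
278 = 1·149 + 129
149 = 1·129 + 20
129 = 6·20 + 9
20 = 2·9 + 2
9 = 4·2 + 1
2 = 2·1 + 0
The gcd is 1. Working backward:
1 = 9 − 4·2
1 = −4·20 + 9·9
1 = 9·129 − 58·20
1 = −58·149 + 67·129
1 = 67·278 − 125·149
1 = −125·1817 + 817·278
1 = 817·2095 − 942·1817
1 = −942·3912 + 1759·2095
1 = 1759·6007 − 2701·3912
1 = −2701·21933 + 9862·6007
So 6007·9862 ≡ 1 (mod 21933).

9862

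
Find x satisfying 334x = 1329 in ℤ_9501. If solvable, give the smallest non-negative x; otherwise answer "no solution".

First find gcd(334, 9501):
9501 = 28×334 + 149
334 = 2×149 + 36
149 = 4×36 + 5
36 = 7×5 + 1
5 = 5×1 + 0
gcd = 1, so a unique solution mod 9501 exists.
Back-substitute for the Bézout coefficients:
1 = 36 − 7·5
1 = −7·149 + 29·36
1 = 29·334 − 65·149
1 = −65·9501 + 1849·334
So 334·(1849) ≡ 1 (mod 9501), giving 334⁻¹ ≡ 1849.
x ≡ 334⁻¹·1329 ≡ 1849·1329 ≡ 6063 (mod 9501).

6063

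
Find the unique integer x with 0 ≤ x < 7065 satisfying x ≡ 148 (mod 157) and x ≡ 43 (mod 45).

Write x = 148 + 157·k. Then 157·k ≡ 43 − 148 ≡ 30 (mod 45).
Need 157⁻¹ mod 45. Extended Euclid on (45, 22):
45 = 2*22 + 1
22 = 22*1 + 0
Back-substitute:
1 = 45 − 2·22
157⁻¹ ≡ 43 (mod 45), so k ≡ 43·30 ≡ 30 (mod 45).
x = 148 + 157·30 = 4858.

4858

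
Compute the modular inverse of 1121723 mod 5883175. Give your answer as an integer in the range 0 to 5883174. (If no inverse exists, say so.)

Extended Euclidean algorithm:
5883175 = 5*1121723 + 274560
1121723 = 4*274560 + 23483
274560 = 11*23483 + 16247
23483 = 1*16247 + 7236
16247 = 2*7236 + 1775
7236 = 4*1775 + 136
1775 = 13*136 + 7
136 = 19*7 + 3
7 = 2*3 + 1
3 = 3*1 + 0
gcd = 1, so the inverse exists. Back-substitute:
1 = 7 − 2·3
1 = −2·136 + 39·7
1 = 39·1775 − 509·136
1 = −509·7236 + 2075·1775
1 = 2075·16247 − 4659·7236
1 = −4659·23483 + 6734·16247
1 = 6734·274560 − 78733·23483
1 = −78733·1121723 + 321666·274560
1 = 321666·5883175 − 1687063·1121723
So 1121723·(-1687063) ≡ 1 (mod 5883175), and -1687063 ≡ 4196112 (mod 5883175).

4196112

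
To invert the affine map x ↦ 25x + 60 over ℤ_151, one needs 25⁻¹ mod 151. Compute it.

Extended Euclidean algorithm:
151 = 6×25 + 1
25 = 25×1 + 0
gcd = 1, so the inverse exists. Back-substitute:
1 = 151 − 6·25
Hence 25⁻¹ ≡ -6 ≡ 145 (mod 151).

145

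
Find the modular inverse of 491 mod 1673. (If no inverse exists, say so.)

92

Extended Euclidean algorithm:
1673 = 3*491 + 200
491 = 2*200 + 91
200 = 2*91 + 18
91 = 5*18 + 1
18 = 18*1 + 0
Since gcd(491, 1673) = 1, back-substitute to write 1 as a combination:
1 = 91 − 5·18
1 = −5·200 + 11·91
1 = 11·491 − 27·200
1 = −27·1673 + 92·491
So 491·92 ≡ 1 (mod 1673).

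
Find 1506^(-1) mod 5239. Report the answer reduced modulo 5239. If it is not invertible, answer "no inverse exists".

1228

Apply the Euclidean algorithm to 5239 and 1506:
5239 = 3*1506 + 721
1506 = 2*721 + 64
721 = 11*64 + 17
64 = 3*17 + 13
17 = 1*13 + 4
13 = 3*4 + 1
4 = 4*1 + 0
Since gcd(1506, 5239) = 1, back-substitute to write 1 as a combination:
1 = 13 − 3·4
1 = −3·17 + 4·13
1 = 4·64 − 15·17
1 = −15·721 + 169·64
1 = 169·1506 − 353·721
1 = −353·5239 + 1228·1506
So 1506·1228 ≡ 1 (mod 5239).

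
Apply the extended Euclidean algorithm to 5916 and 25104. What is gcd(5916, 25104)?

12

Repeated division:
25104 = 4×5916 + 1440
5916 = 4×1440 + 156
1440 = 9×156 + 36
156 = 4×36 + 12
36 = 3×12 + 0
gcd(5916, 25104) = 12.
Express as a combination:
12 = 156 − 4·36
12 = −4·1440 + 37·156
12 = 37·5916 − 152·1440
12 = −152·25104 + 645·5916
So 12 = (-152)·25104 + (645)·5916.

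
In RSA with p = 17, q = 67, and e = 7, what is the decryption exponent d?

151

φ(n) = (p−1)(q−1) = 16·66 = 1056.
Need d with 7·d ≡ 1 (mod 1056). Apply the extended Euclidean algorithm:
1056 = 150×7 + 6
7 = 1×6 + 1
6 = 6×1 + 0
Back-substitute:
1 = 7 − 6
1 = −1056 + 151·7
So 7·151 ≡ 1 (mod 1056), hence d = 151.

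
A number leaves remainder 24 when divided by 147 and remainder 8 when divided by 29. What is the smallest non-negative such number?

3111

Write x = 24 + 147·k. Then 147·k ≡ 8 − 24 ≡ 13 (mod 29).
Need 147⁻¹ mod 29. Extended Euclid on (29, 2):
29 = 14*2 + 1
2 = 2*1 + 0
Back-substitute:
1 = 29 − 14·2
147⁻¹ ≡ 15 (mod 29), so k ≡ 15·13 ≡ 21 (mod 29).
x = 24 + 147·21 = 3111.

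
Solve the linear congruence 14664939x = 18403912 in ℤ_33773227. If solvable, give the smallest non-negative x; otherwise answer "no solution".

10578474

First find gcd(14664939, 33773227):
33773227 = 2·14664939 + 4443349
14664939 = 3·4443349 + 1334892
4443349 = 3·1334892 + 438673
1334892 = 3·438673 + 18873
438673 = 23·18873 + 4594
18873 = 4·4594 + 497
4594 = 9·497 + 121
497 = 4·121 + 13
121 = 9·13 + 4
13 = 3·4 + 1
4 = 4·1 + 0
gcd = 1, so a unique solution mod 33773227 exists.
Back-substitute for the Bézout coefficients:
1 = 13 − 3·4
1 = −3·121 + 28·13
1 = 28·497 − 115·121
1 = −115·4594 + 1063·497
1 = 1063·18873 − 4367·4594
1 = −4367·438673 + 101504·18873
1 = 101504·1334892 − 308879·438673
1 = −308879·4443349 + 1028141·1334892
1 = 1028141·14664939 − 3393302·4443349
1 = −3393302·33773227 + 7814745·14664939
So 14664939·(7814745) ≡ 1 (mod 33773227), giving 14664939⁻¹ ≡ 7814745.
x ≡ 14664939⁻¹·18403912 ≡ 7814745·18403912 ≡ 10578474 (mod 33773227).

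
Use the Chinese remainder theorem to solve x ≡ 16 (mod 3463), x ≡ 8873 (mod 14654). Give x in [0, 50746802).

25726643

Write x = 16 + 3463·k. Then 3463·k ≡ 8873 − 16 ≡ 8857 (mod 14654).
Need 3463⁻¹ mod 14654. Extended Euclid on (14654, 3463):
14654 = 4*3463 + 802
3463 = 4*802 + 255
802 = 3*255 + 37
255 = 6*37 + 33
37 = 1*33 + 4
33 = 8*4 + 1
4 = 4*1 + 0
Back-substitute:
1 = 33 − 8·4
1 = −8·37 + 9·33
1 = 9·255 − 62·37
1 = −62·802 + 195·255
1 = 195·3463 − 842·802
1 = −842·14654 + 3563·3463
3463⁻¹ ≡ 3563 (mod 14654), so k ≡ 3563·8857 ≡ 7429 (mod 14654).
x = 16 + 3463·7429 = 25726643.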